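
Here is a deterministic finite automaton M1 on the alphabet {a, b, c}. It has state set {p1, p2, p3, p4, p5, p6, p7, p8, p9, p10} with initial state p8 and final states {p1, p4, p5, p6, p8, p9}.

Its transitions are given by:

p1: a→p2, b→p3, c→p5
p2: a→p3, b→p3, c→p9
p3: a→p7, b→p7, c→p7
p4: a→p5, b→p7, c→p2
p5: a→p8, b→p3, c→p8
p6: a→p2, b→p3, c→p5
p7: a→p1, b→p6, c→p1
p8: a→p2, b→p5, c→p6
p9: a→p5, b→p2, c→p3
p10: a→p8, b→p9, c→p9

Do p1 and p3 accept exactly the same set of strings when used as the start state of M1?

No

Reachable states from the start: {p1,p2,p3,p5,p6,p7,p8,p9}. Unreachable: {p4,p10} — drop them.
Start with accepting vs non-accepting: {p1,p5,p6,p8,p9} | {p2,p3,p7}.
Split {p1,p5,p6,p8,p9} by δ(·,a) → {p1,p6,p8} and {p5,p9}.
Split {p1,p6,p8} by δ(·,b) → {p1,p6} and {p8}.
Split {p2,p3,p7} by δ(·,a) → {p2,p3} and {p7}.
On input a, block {p2,p3} splits into {p2} and {p3}.
On input a, block {p5,p9} splits into {p5} and {p9}.
The partition is now stable with 7 blocks: {p1,p6} | {p2} | {p5} | {p8} | {p7} | {p3} | {p9}.
p1 and p3 end up in different blocks, so they are distinguishable. For instance, the string 'ε' is accepted from only p1.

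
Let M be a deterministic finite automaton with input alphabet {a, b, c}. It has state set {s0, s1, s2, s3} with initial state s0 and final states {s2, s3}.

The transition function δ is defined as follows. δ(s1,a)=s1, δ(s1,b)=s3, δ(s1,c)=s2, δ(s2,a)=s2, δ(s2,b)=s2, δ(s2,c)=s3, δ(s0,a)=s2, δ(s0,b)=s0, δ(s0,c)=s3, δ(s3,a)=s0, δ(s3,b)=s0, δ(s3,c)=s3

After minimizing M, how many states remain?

Reachable states from the start: {s0,s2,s3}. Unreachable: {s1} — drop them.
P0 = {s2,s3} | {s0}.
On input a, block {s2,s3} splits into {s2} and {s3}.
Stable partition: {s2} | {s0} | {s3} — 3 equivalence classes.

3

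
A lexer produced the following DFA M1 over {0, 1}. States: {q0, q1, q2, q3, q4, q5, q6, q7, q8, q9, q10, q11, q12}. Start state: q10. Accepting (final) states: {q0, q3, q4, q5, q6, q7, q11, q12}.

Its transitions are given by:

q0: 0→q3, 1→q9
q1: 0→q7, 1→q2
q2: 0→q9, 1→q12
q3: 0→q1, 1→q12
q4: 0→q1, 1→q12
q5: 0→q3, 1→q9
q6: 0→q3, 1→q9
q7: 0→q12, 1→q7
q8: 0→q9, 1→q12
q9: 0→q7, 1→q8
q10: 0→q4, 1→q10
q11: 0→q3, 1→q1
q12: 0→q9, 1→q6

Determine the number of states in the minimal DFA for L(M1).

7

States {q0,q5,q11} cannot be reached from the start state, so discard them.
P0 = {q3,q4,q6,q7,q12} | {q1,q2,q8,q9,q10}.
Refine {q3,q4,q6,q7,q12} on symbol 0: members go to different blocks, giving {q3,q4,q12} and {q6,q7}.
Refine {q3,q4,q12} on symbol 1: members go to different blocks, giving {q3,q4} and {q12}.
Refine {q1,q2,q8,q9,q10} on symbol 0: members go to different blocks, giving {q1,q9} and {q2,q8} and {q10}.
Refine {q6,q7} on symbol 0: members go to different blocks, giving {q6} and {q7}.
The partition is now stable with 7 blocks: {q3,q4} | {q1,q9} | {q6} | {q12} | {q2,q8} | {q10} | {q7}.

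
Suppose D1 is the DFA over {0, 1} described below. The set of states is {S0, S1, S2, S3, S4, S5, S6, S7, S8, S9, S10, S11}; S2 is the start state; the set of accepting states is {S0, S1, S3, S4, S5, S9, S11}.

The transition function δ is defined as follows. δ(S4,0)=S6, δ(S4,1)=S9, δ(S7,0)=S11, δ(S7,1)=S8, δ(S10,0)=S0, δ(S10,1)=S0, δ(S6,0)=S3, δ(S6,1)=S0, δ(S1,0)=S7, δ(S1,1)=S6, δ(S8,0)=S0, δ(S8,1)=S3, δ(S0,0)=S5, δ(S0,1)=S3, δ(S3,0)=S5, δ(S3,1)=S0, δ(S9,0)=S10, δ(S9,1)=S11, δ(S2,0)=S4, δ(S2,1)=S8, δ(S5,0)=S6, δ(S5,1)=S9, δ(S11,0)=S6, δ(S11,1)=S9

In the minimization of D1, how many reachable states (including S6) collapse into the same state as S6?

3

First remove the unreachable states {S1,S7}; 10 states remain.
Start with accepting vs non-accepting: {S0,S3,S4,S5,S9,S11} | {S2,S6,S8,S10}.
On input 0, block {S0,S3,S4,S5,S9,S11} splits into {S4,S5,S9,S11} and {S0,S3}.
On input 0, block {S2,S6,S8,S10} splits into {S6,S8,S10} and {S2}.
Stable partition: {S4,S5,S9,S11} | {S6,S8,S10} | {S0,S3} | {S2} — 4 equivalence classes.
State S6 belongs to the block {S6,S8,S10}, which has 3 states.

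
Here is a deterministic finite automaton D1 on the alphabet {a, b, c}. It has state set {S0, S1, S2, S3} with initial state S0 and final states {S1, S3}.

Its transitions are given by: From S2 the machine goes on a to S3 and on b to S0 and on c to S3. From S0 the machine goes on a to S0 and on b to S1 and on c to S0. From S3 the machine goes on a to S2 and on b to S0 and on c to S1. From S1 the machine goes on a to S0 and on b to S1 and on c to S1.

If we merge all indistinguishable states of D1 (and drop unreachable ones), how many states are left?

Reachable states from the start: {S0,S1}. Unreachable: {S2,S3} — drop them.
Start with accepting vs non-accepting: {S1} | {S0}.
The partition is now stable with 2 blocks: {S1} | {S0}.

2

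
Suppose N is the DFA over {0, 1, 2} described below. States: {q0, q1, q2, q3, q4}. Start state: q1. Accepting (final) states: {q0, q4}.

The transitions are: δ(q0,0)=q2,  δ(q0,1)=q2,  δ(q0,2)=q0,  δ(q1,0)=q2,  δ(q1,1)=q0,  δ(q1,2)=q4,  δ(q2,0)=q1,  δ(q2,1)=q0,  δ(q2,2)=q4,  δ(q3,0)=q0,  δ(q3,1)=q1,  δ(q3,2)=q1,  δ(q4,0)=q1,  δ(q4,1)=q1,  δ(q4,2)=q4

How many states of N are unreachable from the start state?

1

Starting at q1 and following transitions, the reachable set is {q0, q1, q2, q4}. That leaves q3 unreachable — 1 in total.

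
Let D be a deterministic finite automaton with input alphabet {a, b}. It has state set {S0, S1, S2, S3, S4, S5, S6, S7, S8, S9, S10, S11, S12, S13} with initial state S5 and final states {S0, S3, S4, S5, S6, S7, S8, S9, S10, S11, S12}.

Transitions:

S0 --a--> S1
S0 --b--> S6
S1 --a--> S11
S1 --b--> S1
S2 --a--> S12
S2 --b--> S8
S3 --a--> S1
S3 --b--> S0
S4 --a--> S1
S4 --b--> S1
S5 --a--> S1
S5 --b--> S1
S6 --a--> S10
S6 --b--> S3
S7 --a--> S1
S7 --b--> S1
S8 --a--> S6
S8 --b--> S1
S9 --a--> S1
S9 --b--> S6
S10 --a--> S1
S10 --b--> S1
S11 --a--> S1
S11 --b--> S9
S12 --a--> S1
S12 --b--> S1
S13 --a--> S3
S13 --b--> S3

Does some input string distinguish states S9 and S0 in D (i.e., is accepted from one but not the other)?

No

Reachable states from the start: {S0,S1,S3,S5,S6,S9,S10,S11}. Unreachable: {S2,S4,S7,S8,S12,S13} — drop them.
Start with accepting vs non-accepting: {S0,S3,S5,S6,S9,S10,S11} | {S1}.
Split {S0,S3,S5,S6,S9,S10,S11} by δ(·,a) → {S0,S3,S5,S9,S10,S11} and {S6}.
Refine {S0,S3,S5,S9,S10,S11} on symbol b: members go to different blocks, giving {S0,S9} and {S3,S11} and {S5,S10}.
Stable partition: {S0,S9} | {S1} | {S6} | {S3,S11} | {S5,S10} — 5 equivalence classes.
S9 and S0 lie in the same block of the stable partition, so they are equivalent — no string distinguishes them.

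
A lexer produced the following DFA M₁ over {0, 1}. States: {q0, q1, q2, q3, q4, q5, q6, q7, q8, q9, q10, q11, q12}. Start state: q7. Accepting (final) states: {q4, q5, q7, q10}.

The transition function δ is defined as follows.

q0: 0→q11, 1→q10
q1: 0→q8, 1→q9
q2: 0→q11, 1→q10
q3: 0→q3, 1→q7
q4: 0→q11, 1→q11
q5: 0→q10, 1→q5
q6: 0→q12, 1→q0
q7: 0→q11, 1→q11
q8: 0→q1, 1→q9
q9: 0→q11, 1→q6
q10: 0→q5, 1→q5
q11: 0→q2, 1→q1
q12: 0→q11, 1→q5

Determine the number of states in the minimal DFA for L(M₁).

7

First remove the unreachable states {q3,q4}; 11 states remain.
Initial partition by acceptance: {q5,q7,q10} | {q0,q1,q2,q6,q8,q9,q11,q12}.
Split {q5,q7,q10} by δ(·,0) → {q5,q10} and {q7}.
Split {q0,q1,q2,q6,q8,q9,q11,q12} by δ(·,1) → {q1,q6,q8,q9,q11} and {q0,q2,q12}.
Split {q1,q6,q8,q9,q11} by δ(·,0) → {q1,q8,q9} and {q6,q11}.
On input 0, block {q1,q8,q9} splits into {q1,q8} and {q9}.
Split {q6,q11} by δ(·,1) → {q6} and {q11}.
The partition is now stable with 7 blocks: {q5,q10} | {q1,q8} | {q7} | {q0,q2,q12} | {q6} | {q9} | {q11}.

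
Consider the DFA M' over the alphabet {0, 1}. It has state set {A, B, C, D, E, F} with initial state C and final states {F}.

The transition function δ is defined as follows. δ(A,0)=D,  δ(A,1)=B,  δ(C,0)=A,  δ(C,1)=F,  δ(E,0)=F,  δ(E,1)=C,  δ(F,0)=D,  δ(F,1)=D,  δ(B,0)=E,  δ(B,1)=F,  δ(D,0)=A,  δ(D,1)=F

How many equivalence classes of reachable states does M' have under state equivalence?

5

Every state is reachable, so we keep all 6.
P0 = {F} | {A,B,C,D,E}.
Refine {A,B,C,D,E} on symbol 0: members go to different blocks, giving {A,B,C,D} and {E}.
On input 0, block {A,B,C,D} splits into {A,C,D} and {B}.
On input 1, block {A,C,D} splits into {C,D} and {A}.
No further refinement is possible. Final partition (5 blocks): {F} | {C,D} | {E} | {B} | {A}.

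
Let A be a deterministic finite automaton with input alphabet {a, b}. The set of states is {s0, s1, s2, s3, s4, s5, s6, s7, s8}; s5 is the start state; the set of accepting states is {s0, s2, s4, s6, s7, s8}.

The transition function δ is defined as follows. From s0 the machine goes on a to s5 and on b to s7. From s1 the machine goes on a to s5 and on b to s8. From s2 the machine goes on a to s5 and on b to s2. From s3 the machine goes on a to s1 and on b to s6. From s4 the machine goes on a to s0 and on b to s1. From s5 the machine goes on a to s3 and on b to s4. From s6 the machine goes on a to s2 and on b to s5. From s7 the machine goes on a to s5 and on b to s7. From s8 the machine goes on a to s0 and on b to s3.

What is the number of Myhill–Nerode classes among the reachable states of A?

Initial partition by acceptance: {s0,s2,s4,s6,s7,s8} | {s1,s3,s5}.
On input a, block {s0,s2,s4,s6,s7,s8} splits into {s0,s2,s7} and {s4,s6,s8}.
Stable partition: {s0,s2,s7} | {s1,s3,s5} | {s4,s6,s8} — 3 equivalence classes.

3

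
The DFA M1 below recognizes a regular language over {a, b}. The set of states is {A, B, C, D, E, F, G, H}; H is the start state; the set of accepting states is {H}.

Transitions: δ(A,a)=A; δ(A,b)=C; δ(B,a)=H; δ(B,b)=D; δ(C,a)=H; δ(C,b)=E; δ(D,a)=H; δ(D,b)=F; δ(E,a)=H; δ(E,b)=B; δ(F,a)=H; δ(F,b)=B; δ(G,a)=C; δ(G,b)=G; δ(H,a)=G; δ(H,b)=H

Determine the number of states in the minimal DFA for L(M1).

3

Reachable states from the start: {B,C,D,E,F,G,H}. Unreachable: {A} — drop them.
Initial partition by acceptance: {H} | {B,C,D,E,F,G}.
On input a, block {B,C,D,E,F,G} splits into {B,C,D,E,F} and {G}.
Stable partition: {H} | {B,C,D,E,F} | {G} — 3 equivalence classes.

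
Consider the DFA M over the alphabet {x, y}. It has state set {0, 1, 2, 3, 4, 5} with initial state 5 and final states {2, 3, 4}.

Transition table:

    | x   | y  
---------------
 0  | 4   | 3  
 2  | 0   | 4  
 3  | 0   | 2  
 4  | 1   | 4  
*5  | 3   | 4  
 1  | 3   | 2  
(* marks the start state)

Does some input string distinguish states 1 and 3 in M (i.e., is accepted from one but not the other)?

Yes

Every state is reachable, so we keep all 6.
Start with accepting vs non-accepting: {2,3,4} | {0,1,5}.
No further refinement is possible. Final partition (2 blocks): {2,3,4} | {0,1,5}.
1 and 3 end up in different blocks, so they are distinguishable. For instance, the string 'ε' is accepted from only 3.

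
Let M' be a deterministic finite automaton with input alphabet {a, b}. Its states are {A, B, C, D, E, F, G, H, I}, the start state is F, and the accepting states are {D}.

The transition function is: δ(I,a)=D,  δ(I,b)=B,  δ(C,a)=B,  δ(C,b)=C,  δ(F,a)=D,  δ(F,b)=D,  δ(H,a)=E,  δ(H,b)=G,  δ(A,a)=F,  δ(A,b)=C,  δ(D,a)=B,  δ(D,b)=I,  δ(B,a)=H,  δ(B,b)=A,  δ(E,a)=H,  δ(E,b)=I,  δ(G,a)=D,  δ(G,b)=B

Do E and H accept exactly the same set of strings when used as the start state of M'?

Yes

Every state is reachable, so we keep all 9.
Initial partition by acceptance: {D} | {A,B,C,E,F,G,H,I}.
On input a, block {A,B,C,E,F,G,H,I} splits into {A,B,C,E,H} and {F,G,I}.
On input a, block {A,B,C,E,H} splits into {B,C,E,H} and {A}.
Split {B,C,E,H} by δ(·,b) → {E,H} and {B} and {C}.
Refine {F,G,I} on symbol b: members go to different blocks, giving {G,I} and {F}.
No further refinement is possible. Final partition (7 blocks): {D} | {E,H} | {G,I} | {A} | {B} | {C} | {F}.
E and H lie in the same block of the stable partition, so they are equivalent — no string distinguishes them.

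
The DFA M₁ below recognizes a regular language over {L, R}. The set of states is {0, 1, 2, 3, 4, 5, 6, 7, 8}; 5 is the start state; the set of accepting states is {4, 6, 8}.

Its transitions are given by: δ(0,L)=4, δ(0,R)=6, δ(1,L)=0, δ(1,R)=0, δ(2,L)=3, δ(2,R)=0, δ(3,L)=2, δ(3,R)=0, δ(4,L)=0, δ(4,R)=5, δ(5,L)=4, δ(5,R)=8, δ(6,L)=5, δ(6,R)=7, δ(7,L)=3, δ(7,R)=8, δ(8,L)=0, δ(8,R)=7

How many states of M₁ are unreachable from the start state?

Starting at 5 and following transitions, the reachable set is {0, 2, 3, 4, 5, 6, 7, 8}. That leaves 1 unreachable — 1 in total.

1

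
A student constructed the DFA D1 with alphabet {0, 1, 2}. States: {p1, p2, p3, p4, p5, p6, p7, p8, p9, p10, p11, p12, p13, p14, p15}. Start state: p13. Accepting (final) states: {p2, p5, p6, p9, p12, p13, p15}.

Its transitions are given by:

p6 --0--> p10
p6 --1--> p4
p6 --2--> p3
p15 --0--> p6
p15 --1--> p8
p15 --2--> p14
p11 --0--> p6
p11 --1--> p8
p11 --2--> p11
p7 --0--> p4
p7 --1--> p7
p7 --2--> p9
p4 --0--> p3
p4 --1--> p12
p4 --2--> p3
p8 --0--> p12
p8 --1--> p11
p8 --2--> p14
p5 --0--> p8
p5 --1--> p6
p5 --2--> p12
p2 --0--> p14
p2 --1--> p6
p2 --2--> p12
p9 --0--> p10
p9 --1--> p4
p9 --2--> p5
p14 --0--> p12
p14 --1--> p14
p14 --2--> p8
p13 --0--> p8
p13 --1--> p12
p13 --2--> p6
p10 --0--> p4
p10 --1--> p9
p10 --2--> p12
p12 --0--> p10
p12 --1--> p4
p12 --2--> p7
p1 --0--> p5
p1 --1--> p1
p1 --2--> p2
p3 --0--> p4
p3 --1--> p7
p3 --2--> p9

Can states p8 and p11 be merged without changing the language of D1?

Yes

States {p1,p2,p15} cannot be reached from the start state, so discard them.
Start with accepting vs non-accepting: {p5,p6,p9,p12,p13} | {p3,p4,p7,p8,p10,p11,p14}.
Split {p5,p6,p9,p12,p13} by δ(·,1) → {p6,p9,p12} and {p5,p13}.
Refine {p6,p9,p12} on symbol 2: members go to different blocks, giving {p6,p12} and {p9}.
Refine {p3,p4,p7,p8,p10,p11,p14} on symbol 0: members go to different blocks, giving {p3,p4,p7,p10} and {p8,p11,p14}.
On input 1, block {p3,p4,p7,p10} splits into {p3,p7} and {p4} and {p10}.
Stable partition: {p6,p12} | {p3,p7} | {p5,p13} | {p9} | {p8,p11,p14} | {p4} | {p10} — 7 equivalence classes.
p8 and p11 lie in the same block of the stable partition, so they are equivalent — no string distinguishes them.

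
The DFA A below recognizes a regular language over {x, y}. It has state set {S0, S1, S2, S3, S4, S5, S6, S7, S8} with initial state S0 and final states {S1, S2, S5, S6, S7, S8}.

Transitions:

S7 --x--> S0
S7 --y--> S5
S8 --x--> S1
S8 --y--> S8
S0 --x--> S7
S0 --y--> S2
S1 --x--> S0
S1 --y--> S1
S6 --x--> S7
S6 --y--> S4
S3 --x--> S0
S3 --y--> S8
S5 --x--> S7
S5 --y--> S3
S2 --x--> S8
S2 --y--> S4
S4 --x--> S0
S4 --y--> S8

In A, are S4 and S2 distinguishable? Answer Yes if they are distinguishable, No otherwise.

Yes

Reachable states from the start: {S0,S1,S2,S3,S4,S5,S7,S8}. Unreachable: {S6} — drop them.
Start with accepting vs non-accepting: {S1,S2,S5,S7,S8} | {S0,S3,S4}.
On input x, block {S1,S2,S5,S7,S8} splits into {S2,S5,S8} and {S1,S7}.
Refine {S2,S5,S8} on symbol x: members go to different blocks, giving {S5,S8} and {S2}.
Refine {S5,S8} on symbol y: members go to different blocks, giving {S5} and {S8}.
Refine {S0,S3,S4} on symbol x: members go to different blocks, giving {S3,S4} and {S0}.
Split {S1,S7} by δ(·,y) → {S1} and {S7}.
No further refinement is possible. Final partition (7 blocks): {S5} | {S3,S4} | {S1} | {S2} | {S8} | {S0} | {S7}.
S4 and S2 end up in different blocks, so they are distinguishable. For instance, the string 'ε' is accepted from only S2.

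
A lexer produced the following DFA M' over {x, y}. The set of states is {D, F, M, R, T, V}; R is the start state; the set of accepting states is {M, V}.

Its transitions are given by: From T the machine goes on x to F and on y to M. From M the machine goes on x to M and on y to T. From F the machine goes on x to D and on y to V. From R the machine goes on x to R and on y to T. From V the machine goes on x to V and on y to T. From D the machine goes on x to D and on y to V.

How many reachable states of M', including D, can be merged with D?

3

All states are reachable from the start state.
Start with accepting vs non-accepting: {M,V} | {D,F,R,T}.
Split {D,F,R,T} by δ(·,y) → {D,F,T} and {R}.
Stable partition: {M,V} | {D,F,T} | {R} — 3 equivalence classes.
The equivalence class containing D is {D,F,T}, of size 3.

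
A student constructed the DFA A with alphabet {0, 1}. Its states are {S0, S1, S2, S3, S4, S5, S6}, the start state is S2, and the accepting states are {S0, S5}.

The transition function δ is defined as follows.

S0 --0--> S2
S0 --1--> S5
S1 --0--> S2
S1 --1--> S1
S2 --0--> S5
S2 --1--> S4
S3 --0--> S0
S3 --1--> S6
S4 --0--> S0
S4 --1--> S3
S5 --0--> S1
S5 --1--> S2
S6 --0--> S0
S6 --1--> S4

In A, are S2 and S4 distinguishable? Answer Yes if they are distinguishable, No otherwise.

Yes

Every state is reachable, so we keep all 7.
Start with accepting vs non-accepting: {S0,S5} | {S1,S2,S3,S4,S6}.
Refine {S0,S5} on symbol 1: members go to different blocks, giving {S0} and {S5}.
Refine {S1,S2,S3,S4,S6} on symbol 0: members go to different blocks, giving {S3,S4,S6} and {S1} and {S2}.
The partition is now stable with 5 blocks: {S0} | {S3,S4,S6} | {S5} | {S1} | {S2}.
S2 and S4 end up in different blocks, so they are distinguishable. For instance, the string '01' is accepted from only S4.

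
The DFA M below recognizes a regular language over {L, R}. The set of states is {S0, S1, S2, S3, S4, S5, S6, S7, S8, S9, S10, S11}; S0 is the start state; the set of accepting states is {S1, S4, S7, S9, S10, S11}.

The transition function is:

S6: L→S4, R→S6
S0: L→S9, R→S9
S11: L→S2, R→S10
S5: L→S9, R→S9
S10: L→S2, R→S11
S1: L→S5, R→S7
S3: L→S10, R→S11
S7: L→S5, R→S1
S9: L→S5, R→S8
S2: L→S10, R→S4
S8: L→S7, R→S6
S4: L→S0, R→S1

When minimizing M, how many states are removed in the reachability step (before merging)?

4

No path from S0 leads to S2, S3, S10, S11; the other 8 states are all reachable.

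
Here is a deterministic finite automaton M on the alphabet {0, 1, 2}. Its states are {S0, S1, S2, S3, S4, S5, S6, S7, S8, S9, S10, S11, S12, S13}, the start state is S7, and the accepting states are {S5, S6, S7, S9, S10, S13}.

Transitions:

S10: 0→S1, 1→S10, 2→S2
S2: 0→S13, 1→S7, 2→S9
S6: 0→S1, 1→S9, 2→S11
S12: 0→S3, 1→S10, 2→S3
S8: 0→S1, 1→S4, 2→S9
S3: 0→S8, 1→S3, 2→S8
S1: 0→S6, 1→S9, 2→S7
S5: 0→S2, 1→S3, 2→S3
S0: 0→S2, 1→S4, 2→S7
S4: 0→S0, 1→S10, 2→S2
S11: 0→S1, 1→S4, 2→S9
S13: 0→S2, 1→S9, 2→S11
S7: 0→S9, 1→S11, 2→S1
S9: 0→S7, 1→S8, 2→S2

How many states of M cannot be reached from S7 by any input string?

BFS from S7 reaches {S0, S1, S2, S4, S6, S7, S8, S9, S10, S11, S13}; the 3 state(s) S3, S5, S12 are never visited.

3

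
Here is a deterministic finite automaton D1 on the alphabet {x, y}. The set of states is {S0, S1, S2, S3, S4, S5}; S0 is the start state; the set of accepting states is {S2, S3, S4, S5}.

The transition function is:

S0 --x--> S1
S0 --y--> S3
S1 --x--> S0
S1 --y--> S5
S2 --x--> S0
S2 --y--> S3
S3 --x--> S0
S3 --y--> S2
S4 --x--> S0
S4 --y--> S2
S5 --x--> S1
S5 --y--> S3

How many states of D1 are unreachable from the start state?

1

No path from S0 leads to S4; the other 5 states are all reachable.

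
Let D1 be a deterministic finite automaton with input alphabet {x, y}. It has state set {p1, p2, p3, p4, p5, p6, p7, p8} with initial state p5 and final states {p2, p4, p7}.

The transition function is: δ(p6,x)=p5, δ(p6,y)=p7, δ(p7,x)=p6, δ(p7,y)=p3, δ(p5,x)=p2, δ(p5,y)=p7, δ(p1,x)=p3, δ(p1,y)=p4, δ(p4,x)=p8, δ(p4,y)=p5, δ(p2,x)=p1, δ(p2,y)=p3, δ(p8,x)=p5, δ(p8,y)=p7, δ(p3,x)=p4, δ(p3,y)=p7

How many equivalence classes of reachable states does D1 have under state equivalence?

P0 = {p2,p4,p7} | {p1,p3,p5,p6,p8}.
Refine {p1,p3,p5,p6,p8} on symbol x: members go to different blocks, giving {p1,p6,p8} and {p3,p5}.
No further refinement is possible. Final partition (3 blocks): {p2,p4,p7} | {p1,p6,p8} | {p3,p5}.

3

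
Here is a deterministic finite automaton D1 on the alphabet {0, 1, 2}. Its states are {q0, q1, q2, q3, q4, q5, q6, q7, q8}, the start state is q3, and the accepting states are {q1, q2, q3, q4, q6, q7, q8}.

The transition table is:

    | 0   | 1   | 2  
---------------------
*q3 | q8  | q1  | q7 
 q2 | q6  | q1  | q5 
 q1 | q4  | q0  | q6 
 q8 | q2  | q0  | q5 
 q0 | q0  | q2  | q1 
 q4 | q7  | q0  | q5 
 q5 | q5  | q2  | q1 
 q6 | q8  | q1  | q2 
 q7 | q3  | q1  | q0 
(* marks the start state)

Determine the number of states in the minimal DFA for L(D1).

5

Initial partition by acceptance: {q1,q2,q3,q4,q6,q7,q8} | {q0,q5}.
Split {q1,q2,q3,q4,q6,q7,q8} by δ(·,1) → {q2,q3,q6,q7} and {q1,q4,q8}.
Split {q2,q3,q6,q7} by δ(·,0) → {q2,q7} and {q3,q6}.
On input 0, block {q1,q4,q8} splits into {q4,q8} and {q1}.
The partition is now stable with 5 blocks: {q2,q7} | {q0,q5} | {q4,q8} | {q3,q6} | {q1}.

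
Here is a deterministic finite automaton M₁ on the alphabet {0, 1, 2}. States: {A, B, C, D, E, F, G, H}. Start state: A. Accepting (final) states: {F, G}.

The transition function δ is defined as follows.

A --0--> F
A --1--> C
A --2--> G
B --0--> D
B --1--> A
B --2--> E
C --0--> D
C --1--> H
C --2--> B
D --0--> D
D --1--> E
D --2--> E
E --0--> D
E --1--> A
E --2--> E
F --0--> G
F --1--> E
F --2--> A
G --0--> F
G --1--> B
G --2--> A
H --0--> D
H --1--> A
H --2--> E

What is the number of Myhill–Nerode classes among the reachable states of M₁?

Every state is reachable, so we keep all 8.
P0 = {F,G} | {A,B,C,D,E,H}.
Split {A,B,C,D,E,H} by δ(·,0) → {B,C,D,E,H} and {A}.
On input 1, block {B,C,D,E,H} splits into {B,E,H} and {C,D}.
Stable partition: {F,G} | {B,E,H} | {A} | {C,D} — 4 equivalence classes.

4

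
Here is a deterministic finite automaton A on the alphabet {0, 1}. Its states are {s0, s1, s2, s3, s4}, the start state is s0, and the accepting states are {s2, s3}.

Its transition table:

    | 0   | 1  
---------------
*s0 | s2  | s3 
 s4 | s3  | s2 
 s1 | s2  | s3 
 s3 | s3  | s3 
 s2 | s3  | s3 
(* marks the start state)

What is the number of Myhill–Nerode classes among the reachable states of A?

First remove the unreachable states {s1,s4}; 3 states remain.
P0 = {s2,s3} | {s0}.
No further refinement is possible. Final partition (2 blocks): {s2,s3} | {s0}.

2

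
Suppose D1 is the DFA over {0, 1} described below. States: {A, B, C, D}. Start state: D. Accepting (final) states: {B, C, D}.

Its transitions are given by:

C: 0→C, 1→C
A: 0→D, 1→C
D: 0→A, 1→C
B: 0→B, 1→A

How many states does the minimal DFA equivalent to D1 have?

States {B} cannot be reached from the start state, so discard them.
Start with accepting vs non-accepting: {C,D} | {A}.
Split {C,D} by δ(·,0) → {C} and {D}.
No further refinement is possible. Final partition (3 blocks): {C} | {A} | {D}.

3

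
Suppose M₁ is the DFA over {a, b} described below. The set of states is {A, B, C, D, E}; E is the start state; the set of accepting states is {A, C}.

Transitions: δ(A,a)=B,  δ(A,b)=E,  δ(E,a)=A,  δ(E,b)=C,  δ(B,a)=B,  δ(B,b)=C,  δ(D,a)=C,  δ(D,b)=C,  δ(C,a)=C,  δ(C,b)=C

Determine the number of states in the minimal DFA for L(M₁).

First remove the unreachable states {D}; 4 states remain.
Start with accepting vs non-accepting: {A,C} | {B,E}.
On input a, block {A,C} splits into {A} and {C}.
On input a, block {B,E} splits into {B} and {E}.
Stable partition: {A} | {B} | {C} | {E} — 4 equivalence classes.

4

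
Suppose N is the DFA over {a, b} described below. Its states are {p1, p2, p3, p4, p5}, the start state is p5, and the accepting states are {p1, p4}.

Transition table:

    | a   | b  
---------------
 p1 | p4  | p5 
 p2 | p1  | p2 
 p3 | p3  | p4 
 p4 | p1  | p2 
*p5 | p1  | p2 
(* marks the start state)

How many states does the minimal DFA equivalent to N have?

Reachable states from the start: {p1,p2,p4,p5}. Unreachable: {p3} — drop them.
Initial partition by acceptance: {p1,p4} | {p2,p5}.
No further refinement is possible. Final partition (2 blocks): {p1,p4} | {p2,p5}.

2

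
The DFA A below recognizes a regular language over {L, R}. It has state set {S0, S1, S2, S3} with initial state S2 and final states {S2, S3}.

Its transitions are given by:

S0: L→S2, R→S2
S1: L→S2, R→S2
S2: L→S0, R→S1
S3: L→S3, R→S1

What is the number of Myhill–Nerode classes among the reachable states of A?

2

States {S3} cannot be reached from the start state, so discard them.
P0 = {S2} | {S0,S1}.
The partition is now stable with 2 blocks: {S2} | {S0,S1}.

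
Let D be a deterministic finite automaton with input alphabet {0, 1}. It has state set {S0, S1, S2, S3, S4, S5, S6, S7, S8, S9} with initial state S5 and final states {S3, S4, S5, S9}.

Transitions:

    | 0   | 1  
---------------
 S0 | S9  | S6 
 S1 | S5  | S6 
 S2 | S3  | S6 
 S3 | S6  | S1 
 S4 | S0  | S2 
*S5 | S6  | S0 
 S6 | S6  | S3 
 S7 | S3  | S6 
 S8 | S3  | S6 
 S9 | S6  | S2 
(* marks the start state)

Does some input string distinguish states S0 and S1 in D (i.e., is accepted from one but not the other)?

No

Reachable states from the start: {S0,S1,S2,S3,S5,S6,S9}. Unreachable: {S4,S7,S8} — drop them.
Initial partition by acceptance: {S3,S5,S9} | {S0,S1,S2,S6}.
Refine {S0,S1,S2,S6} on symbol 0: members go to different blocks, giving {S0,S1,S2} and {S6}.
No further refinement is possible. Final partition (3 blocks): {S3,S5,S9} | {S0,S1,S2} | {S6}.
S0 and S1 lie in the same block of the stable partition, so they are equivalent — no string distinguishes them.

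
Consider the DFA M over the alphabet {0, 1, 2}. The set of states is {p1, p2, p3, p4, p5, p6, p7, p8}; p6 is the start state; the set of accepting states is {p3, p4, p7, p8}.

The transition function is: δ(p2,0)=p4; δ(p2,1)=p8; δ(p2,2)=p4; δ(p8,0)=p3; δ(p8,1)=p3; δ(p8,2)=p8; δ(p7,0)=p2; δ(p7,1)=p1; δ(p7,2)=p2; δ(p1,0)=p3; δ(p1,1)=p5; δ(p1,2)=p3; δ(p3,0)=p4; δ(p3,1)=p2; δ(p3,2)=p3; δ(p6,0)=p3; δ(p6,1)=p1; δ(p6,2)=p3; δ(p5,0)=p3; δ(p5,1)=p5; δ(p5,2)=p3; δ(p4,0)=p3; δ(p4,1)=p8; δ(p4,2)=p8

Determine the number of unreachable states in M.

1

BFS from p6 reaches {p1, p2, p3, p4, p5, p6, p8}; the 1 state(s) p7 are never visited.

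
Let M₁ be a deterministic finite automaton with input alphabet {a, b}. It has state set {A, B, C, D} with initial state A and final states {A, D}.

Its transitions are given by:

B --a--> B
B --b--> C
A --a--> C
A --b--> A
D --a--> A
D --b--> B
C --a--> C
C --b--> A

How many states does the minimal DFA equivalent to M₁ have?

2

States {B,D} cannot be reached from the start state, so discard them.
Start with accepting vs non-accepting: {A} | {C}.
Stable partition: {A} | {C} — 2 equivalence classes.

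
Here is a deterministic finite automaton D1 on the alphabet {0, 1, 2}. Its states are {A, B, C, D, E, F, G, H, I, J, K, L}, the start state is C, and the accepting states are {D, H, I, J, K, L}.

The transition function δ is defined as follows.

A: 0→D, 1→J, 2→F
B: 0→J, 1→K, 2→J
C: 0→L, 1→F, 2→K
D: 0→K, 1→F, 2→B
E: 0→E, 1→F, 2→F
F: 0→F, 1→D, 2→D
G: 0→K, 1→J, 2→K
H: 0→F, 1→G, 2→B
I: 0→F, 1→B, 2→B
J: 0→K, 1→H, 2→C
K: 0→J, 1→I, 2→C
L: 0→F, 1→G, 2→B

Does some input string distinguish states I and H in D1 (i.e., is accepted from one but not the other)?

States {A,E} cannot be reached from the start state, so discard them.
Initial partition by acceptance: {D,H,I,J,K,L} | {B,C,F,G}.
Refine {D,H,I,J,K,L} on symbol 0: members go to different blocks, giving {D,J,K} and {H,I,L}.
Split {D,J,K} by δ(·,1) → {J,K} and {D}.
Split {B,C,F,G} by δ(·,0) → {B,G} and {C} and {F}.
Stable partition: {J,K} | {B,G} | {H,I,L} | {D} | {C} | {F} — 6 equivalence classes.
I and H lie in the same block of the stable partition, so they are equivalent — no string distinguishes them.

No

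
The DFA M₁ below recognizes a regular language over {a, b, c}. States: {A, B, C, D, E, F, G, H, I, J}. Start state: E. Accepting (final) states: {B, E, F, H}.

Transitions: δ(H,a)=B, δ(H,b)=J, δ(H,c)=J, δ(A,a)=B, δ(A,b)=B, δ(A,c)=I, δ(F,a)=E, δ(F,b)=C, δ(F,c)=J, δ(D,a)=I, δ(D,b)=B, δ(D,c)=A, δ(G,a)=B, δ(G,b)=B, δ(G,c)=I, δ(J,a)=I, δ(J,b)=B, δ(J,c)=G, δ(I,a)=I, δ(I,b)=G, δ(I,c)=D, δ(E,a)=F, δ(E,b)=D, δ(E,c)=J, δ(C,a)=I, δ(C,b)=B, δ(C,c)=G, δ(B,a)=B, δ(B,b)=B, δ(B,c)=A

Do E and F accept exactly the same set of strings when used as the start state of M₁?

Reachable states from the start: {A,B,C,D,E,F,G,I,J}. Unreachable: {H} — drop them.
Start with accepting vs non-accepting: {B,E,F} | {A,C,D,G,I,J}.
On input b, block {B,E,F} splits into {E,F} and {B}.
Split {A,C,D,G,I,J} by δ(·,a) → {C,D,I,J} and {A,G}.
Refine {C,D,I,J} on symbol b: members go to different blocks, giving {C,D,J} and {I}.
Stable partition: {E,F} | {C,D,J} | {B} | {A,G} | {I} — 5 equivalence classes.
E and F lie in the same block of the stable partition, so they are equivalent — no string distinguishes them.

Yes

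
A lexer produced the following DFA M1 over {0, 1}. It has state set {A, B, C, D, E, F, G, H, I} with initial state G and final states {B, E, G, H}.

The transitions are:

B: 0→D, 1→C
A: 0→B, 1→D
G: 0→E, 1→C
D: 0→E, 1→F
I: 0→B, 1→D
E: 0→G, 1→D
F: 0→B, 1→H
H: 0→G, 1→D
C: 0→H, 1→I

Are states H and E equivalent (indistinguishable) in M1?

First remove the unreachable states {A}; 8 states remain.
P0 = {B,E,G,H} | {C,D,F,I}.
Refine {B,E,G,H} on symbol 0: members go to different blocks, giving {E,G,H} and {B}.
Split {C,D,F,I} by δ(·,0) → {C,D} and {F,I}.
Refine {F,I} on symbol 1: members go to different blocks, giving {F} and {I}.
On input 1, block {C,D} splits into {C} and {D}.
Refine {E,G,H} on symbol 1: members go to different blocks, giving {E,H} and {G}.
No further refinement is possible. Final partition (7 blocks): {E,H} | {C} | {B} | {F} | {I} | {D} | {G}.
H and E lie in the same block of the stable partition, so they are equivalent — no string distinguishes them.

Yes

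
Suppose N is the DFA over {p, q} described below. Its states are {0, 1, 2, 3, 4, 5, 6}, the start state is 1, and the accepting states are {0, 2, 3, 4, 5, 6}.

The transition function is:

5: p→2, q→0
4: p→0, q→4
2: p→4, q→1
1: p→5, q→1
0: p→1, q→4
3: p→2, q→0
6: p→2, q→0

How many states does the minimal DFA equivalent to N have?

Reachable states from the start: {0,1,2,4,5}. Unreachable: {3,6} — drop them.
Start with accepting vs non-accepting: {0,2,4,5} | {1}.
Refine {0,2,4,5} on symbol p: members go to different blocks, giving {2,4,5} and {0}.
Refine {2,4,5} on symbol p: members go to different blocks, giving {2,5} and {4}.
Split {2,5} by δ(·,p) → {2} and {5}.
No further refinement is possible. Final partition (5 blocks): {2} | {1} | {0} | {4} | {5}.

5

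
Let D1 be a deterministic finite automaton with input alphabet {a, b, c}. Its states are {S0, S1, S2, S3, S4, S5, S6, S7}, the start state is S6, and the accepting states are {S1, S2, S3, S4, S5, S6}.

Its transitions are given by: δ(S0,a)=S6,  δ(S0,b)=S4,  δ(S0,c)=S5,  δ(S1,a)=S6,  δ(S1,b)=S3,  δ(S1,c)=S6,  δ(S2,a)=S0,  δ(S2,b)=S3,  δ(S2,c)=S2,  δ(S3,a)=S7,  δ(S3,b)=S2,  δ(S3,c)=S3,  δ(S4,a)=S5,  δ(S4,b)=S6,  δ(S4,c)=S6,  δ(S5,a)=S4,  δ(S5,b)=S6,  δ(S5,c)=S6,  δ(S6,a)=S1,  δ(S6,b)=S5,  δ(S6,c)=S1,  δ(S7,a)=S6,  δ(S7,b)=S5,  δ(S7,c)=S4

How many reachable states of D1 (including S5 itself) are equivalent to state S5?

2

Start with accepting vs non-accepting: {S1,S2,S3,S4,S5,S6} | {S0,S7}.
Split {S1,S2,S3,S4,S5,S6} by δ(·,a) → {S1,S4,S5,S6} and {S2,S3}.
Refine {S1,S4,S5,S6} on symbol b: members go to different blocks, giving {S4,S5,S6} and {S1}.
Split {S4,S5,S6} by δ(·,a) → {S4,S5} and {S6}.
No further refinement is possible. Final partition (5 blocks): {S4,S5} | {S0,S7} | {S2,S3} | {S1} | {S6}.
State S5 belongs to the block {S4,S5}, which has 2 states.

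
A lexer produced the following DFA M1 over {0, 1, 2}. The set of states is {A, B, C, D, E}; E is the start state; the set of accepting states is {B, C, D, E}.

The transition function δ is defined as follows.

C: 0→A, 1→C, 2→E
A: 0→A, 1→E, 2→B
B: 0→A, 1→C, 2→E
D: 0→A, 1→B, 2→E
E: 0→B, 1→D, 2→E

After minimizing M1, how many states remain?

All states are reachable from the start state.
Start with accepting vs non-accepting: {B,C,D,E} | {A}.
On input 0, block {B,C,D,E} splits into {B,C,D} and {E}.
No further refinement is possible. Final partition (3 blocks): {B,C,D} | {A} | {E}.

3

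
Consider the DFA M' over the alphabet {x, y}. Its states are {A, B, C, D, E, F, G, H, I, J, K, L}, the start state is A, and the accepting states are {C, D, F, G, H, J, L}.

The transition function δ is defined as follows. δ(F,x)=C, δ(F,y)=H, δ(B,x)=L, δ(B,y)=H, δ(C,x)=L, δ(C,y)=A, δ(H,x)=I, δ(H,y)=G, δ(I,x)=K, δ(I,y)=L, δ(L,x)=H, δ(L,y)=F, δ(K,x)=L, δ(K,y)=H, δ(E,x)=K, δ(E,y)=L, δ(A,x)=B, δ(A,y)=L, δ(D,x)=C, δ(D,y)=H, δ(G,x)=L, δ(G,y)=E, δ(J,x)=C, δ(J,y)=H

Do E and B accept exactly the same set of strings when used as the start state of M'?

Reachable states from the start: {A,B,C,E,F,G,H,I,K,L}. Unreachable: {D,J} — drop them.
Initial partition by acceptance: {C,F,G,H,L} | {A,B,E,I,K}.
Split {C,F,G,H,L} by δ(·,x) → {C,F,G,L} and {H}.
Split {C,F,G,L} by δ(·,x) → {C,F,G} and {L}.
On input x, block {C,F,G} splits into {C,G} and {F}.
Split {A,B,E,I,K} by δ(·,x) → {A,E,I} and {B,K}.
The partition is now stable with 6 blocks: {C,G} | {A,E,I} | {H} | {L} | {F} | {B,K}.
E and B end up in different blocks, so they are distinguishable. For instance, the string 'x' is accepted from only B.

No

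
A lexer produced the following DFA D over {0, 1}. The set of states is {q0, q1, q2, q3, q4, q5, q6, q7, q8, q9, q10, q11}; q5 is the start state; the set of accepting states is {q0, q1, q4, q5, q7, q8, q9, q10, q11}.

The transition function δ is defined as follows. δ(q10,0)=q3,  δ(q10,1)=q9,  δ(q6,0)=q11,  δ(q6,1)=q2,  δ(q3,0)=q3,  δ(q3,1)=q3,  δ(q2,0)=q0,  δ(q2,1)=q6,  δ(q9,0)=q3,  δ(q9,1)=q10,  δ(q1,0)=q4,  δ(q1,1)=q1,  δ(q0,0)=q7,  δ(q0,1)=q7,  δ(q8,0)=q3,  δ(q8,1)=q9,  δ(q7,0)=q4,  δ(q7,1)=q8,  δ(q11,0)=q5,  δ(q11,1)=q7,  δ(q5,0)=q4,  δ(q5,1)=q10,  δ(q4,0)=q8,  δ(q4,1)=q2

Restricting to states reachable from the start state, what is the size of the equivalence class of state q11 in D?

Reachable states from the start: {q0,q2,q3,q4,q5,q6,q7,q8,q9,q10,q11}. Unreachable: {q1} — drop them.
Start with accepting vs non-accepting: {q0,q4,q5,q7,q8,q9,q10,q11} | {q2,q3,q6}.
Split {q0,q4,q5,q7,q8,q9,q10,q11} by δ(·,0) → {q0,q4,q5,q7,q11} and {q8,q9,q10}.
Split {q0,q4,q5,q7,q11} by δ(·,0) → {q0,q5,q7,q11} and {q4}.
On input 0, block {q0,q5,q7,q11} splits into {q0,q11} and {q5,q7}.
Split {q2,q3,q6} by δ(·,0) → {q2,q6} and {q3}.
No further refinement is possible. Final partition (6 blocks): {q0,q11} | {q2,q6} | {q8,q9,q10} | {q4} | {q5,q7} | {q3}.
State q11 belongs to the block {q0,q11}, which has 2 states.

2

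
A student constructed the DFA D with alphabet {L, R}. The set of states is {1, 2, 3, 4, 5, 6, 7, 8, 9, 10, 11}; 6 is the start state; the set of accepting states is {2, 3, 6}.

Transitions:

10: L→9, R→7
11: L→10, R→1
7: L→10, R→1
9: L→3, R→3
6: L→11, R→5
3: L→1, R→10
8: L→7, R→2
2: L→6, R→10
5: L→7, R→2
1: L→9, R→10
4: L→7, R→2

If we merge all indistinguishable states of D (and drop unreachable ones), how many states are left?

8

Reachable states from the start: {1,2,3,5,6,7,9,10,11}. Unreachable: {4,8} — drop them.
Start with accepting vs non-accepting: {2,3,6} | {1,5,7,9,10,11}.
Refine {2,3,6} on symbol L: members go to different blocks, giving {3,6} and {2}.
On input L, block {1,5,7,9,10,11} splits into {1,5,7,10,11} and {9}.
Split {1,5,7,10,11} by δ(·,L) → {5,7,11} and {1,10}.
Split {3,6} by δ(·,L) → {3} and {6}.
Split {5,7,11} by δ(·,L) → {7,11} and {5}.
On input R, block {1,10} splits into {1} and {10}.
The partition is now stable with 8 blocks: {3} | {7,11} | {2} | {9} | {1} | {6} | {5} | {10}.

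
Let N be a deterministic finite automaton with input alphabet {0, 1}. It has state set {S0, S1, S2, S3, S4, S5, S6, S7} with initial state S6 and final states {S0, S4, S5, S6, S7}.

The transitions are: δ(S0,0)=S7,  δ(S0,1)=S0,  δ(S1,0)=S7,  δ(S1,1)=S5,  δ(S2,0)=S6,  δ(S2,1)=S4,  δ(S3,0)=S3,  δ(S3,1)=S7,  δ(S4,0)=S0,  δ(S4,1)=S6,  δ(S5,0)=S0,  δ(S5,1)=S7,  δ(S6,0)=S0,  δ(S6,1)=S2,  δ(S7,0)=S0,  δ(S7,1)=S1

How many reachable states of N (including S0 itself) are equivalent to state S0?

First remove the unreachable states {S3}; 7 states remain.
Initial partition by acceptance: {S0,S4,S5,S6,S7} | {S1,S2}.
Split {S0,S4,S5,S6,S7} by δ(·,1) → {S0,S4,S5} and {S6,S7}.
Split {S0,S4,S5} by δ(·,0) → {S4,S5} and {S0}.
The partition is now stable with 4 blocks: {S4,S5} | {S1,S2} | {S6,S7} | {S0}.
The equivalence class containing S0 is {S0}, of size 1.

1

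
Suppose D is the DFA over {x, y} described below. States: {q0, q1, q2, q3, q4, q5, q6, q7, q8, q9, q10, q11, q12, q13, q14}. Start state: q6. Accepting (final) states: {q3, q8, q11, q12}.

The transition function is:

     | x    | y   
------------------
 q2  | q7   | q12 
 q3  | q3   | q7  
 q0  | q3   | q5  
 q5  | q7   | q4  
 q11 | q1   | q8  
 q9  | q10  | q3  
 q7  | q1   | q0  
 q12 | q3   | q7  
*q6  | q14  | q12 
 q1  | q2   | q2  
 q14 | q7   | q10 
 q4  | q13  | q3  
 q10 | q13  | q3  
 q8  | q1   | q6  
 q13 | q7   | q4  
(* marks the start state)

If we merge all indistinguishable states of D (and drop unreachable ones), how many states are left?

7

First remove the unreachable states {q8,q9,q11}; 12 states remain.
Initial partition by acceptance: {q3,q12} | {q0,q1,q2,q4,q5,q6,q7,q10,q13,q14}.
On input x, block {q0,q1,q2,q4,q5,q6,q7,q10,q13,q14} splits into {q1,q2,q4,q5,q6,q7,q10,q13,q14} and {q0}.
On input y, block {q1,q2,q4,q5,q6,q7,q10,q13,q14} splits into {q1,q5,q13,q14} and {q2,q4,q6,q10} and {q7}.
Split {q1,q5,q13,q14} by δ(·,x) → {q5,q13,q14} and {q1}.
Refine {q2,q4,q6,q10} on symbol x: members go to different blocks, giving {q4,q6,q10} and {q2}.
The partition is now stable with 7 blocks: {q3,q12} | {q5,q13,q14} | {q0} | {q4,q6,q10} | {q7} | {q1} | {q2}.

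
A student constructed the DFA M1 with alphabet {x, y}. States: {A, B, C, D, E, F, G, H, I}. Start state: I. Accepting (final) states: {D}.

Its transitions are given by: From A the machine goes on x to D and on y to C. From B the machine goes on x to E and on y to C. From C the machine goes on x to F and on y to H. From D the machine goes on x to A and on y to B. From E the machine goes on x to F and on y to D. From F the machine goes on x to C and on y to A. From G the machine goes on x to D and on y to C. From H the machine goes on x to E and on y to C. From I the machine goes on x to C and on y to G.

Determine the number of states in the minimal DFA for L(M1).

6

All states are reachable from the start state.
P0 = {D} | {A,B,C,E,F,G,H,I}.
Refine {A,B,C,E,F,G,H,I} on symbol x: members go to different blocks, giving {B,C,E,F,H,I} and {A,G}.
On input y, block {B,C,E,F,H,I} splits into {B,C,H} and {F,I} and {E}.
Refine {B,C,H} on symbol x: members go to different blocks, giving {B,H} and {C}.
The partition is now stable with 6 blocks: {D} | {B,H} | {A,G} | {F,I} | {E} | {C}.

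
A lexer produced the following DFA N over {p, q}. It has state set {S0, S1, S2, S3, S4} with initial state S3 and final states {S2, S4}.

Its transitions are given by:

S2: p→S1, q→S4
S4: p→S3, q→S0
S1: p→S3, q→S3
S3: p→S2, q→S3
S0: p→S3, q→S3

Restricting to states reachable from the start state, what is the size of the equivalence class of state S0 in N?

Every state is reachable, so we keep all 5.
Start with accepting vs non-accepting: {S2,S4} | {S0,S1,S3}.
Split {S2,S4} by δ(·,q) → {S2} and {S4}.
On input p, block {S0,S1,S3} splits into {S0,S1} and {S3}.
The partition is now stable with 4 blocks: {S2} | {S0,S1} | {S4} | {S3}.
The equivalence class containing S0 is {S0,S1}, of size 2.

2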